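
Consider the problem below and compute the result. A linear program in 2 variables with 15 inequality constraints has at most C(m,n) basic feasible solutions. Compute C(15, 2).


Each vertex corresponds to some choice of n active constraints out of m, so the number of vertices is at most C(m, n) = m! / (n!(m-n)!).
m = 15, n = 2
Numerator: 15 * 14
Denominator: 2! = 2
C(15, 2) = 105


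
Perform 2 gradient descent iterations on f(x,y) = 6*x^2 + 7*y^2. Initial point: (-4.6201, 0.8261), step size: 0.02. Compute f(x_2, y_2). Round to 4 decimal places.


Gradient descent on f(x,y) = 6*x^2 + 7*y^2.
Starting point: (-4.6201, 0.8261), alpha = 0.02
Step 1: grad_x = 2*6*-4.6201 = -55.4412, grad_y = 2*7*0.8261 = 11.5654
  x_1 = -4.6201 - 0.02*-55.4412 = -3.5113
  y_1 = 0.8261 - 0.02*11.5654 = 0.5948
Step 2: grad_x = 2*6*-3.5113 = -42.1353, grad_y = 2*7*0.5948 = 8.3271
  x_2 = -3.5113 - 0.02*-42.1353 = -2.6686
  y_2 = 0.5948 - 0.02*8.3271 = 0.4283
f(-2.6686, 0.4283) = 6*(-2.6686)^2 + 7*0.4283^2 = 44.0114


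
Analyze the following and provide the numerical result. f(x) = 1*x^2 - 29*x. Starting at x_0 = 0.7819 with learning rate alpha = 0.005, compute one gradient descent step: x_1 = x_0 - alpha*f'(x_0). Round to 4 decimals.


We compute the gradient at x_0 and apply the update.
f'(x) = 2*x - 29
f'(0.7819) = 2*0.7819 - 29 = -27.4362
x_1 = 0.7819 - 0.005*-27.4362 = 0.9191


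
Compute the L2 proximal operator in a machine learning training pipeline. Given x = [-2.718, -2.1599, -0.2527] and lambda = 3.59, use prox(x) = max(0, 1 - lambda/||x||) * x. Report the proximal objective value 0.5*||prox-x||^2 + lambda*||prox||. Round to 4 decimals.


Step 1: Compute ||x||.
||x|| = 3.4809
Step 2: Compute scaling factor.
scale = max(0, 1 - 3.59/3.4809) = 0.0
Step 3: prox(x) = [-0.0, -0.0, -0.0]
||prox(x)|| = 0.0
Step 4: Proximal objective.
0.5*||prox-x||^2 = 6.0583
lambda*||prox|| = 0.0
Total = 6.0583


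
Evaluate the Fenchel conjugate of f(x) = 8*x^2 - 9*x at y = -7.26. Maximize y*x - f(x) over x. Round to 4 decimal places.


f*(y) = sup_x {y*x - a*x^2 - b*x} = sup_x {(y-b)*x - a*x^2}
FOC: (y - b) - 2a*x = 0 => x* = (y - b)/(2a)
x* = (-7.26 + 9)/(2*8) = 0.1088
f*(-7.26) = (y-b)^2/(4a) = (-7.26 + 9)^2/(4*8)
= 3.0276/32 = 0.0946


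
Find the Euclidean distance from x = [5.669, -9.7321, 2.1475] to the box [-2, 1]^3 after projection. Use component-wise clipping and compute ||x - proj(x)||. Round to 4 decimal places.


Project each component onto [-2, 1].
clip(5.669) = 1.0, clip(-9.7321) = -2.0, clip(2.1475) = 1.0
Projection = [1.0, -2.0, 1.0]
Squared diffs: [21.7996, 59.7854, 1.3168]
Distance = sqrt(82.9018) = 9.105


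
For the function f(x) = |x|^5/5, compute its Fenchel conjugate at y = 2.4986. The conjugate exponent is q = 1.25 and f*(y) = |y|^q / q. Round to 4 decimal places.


The conjugate exponent q satisfies 1/p + 1/q = 1.
p = 5, so q = 5/(5 - 1) = 1.25
|y|^q = 2.4986^1.25 = 3.1414
f*(2.4986) = 3.1414 / 1.25 = 2.5131


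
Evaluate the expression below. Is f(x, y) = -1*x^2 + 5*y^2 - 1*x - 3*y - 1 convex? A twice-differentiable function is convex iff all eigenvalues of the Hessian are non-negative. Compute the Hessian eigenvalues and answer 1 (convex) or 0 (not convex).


The Hessian of f(x,y) = -1*x^2 + 5*y^2 - 1*x - 3*y - 1 is:
H = [[-2, 0], [0, 10]]
Trace = -2 + 10 = 8
Determinant = -2*10 - (0)^2 = -20
Discriminant = (8)^2 - 4*-20 = 144.0
Eigenvalues: lambda_1 = -2.0, lambda_2 = 10.0
The function is not convex.

0


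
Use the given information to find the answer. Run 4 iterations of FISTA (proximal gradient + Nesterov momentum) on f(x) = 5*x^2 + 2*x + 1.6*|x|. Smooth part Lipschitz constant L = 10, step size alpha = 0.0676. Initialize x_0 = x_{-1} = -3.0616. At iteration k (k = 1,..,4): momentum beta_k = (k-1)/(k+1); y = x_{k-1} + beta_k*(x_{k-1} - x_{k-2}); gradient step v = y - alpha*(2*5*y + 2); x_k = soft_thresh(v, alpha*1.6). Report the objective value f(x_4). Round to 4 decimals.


FISTA on f(x) = 5*x^2 + 2*x + 1.6*|x|
L = 10, alpha = 0.0676
Iteration 1: beta = 0.0, y = -3.0616 + 0.0*(-3.0616 + 3.0616) = -3.0616
  grad(y) = -28.616, v = y - alpha*grad = -1.1272
  prox(v) = soft_thresh(-1.1272, 0.1082) = -1.019
Iteration 2: beta = 0.3333, y = -1.019 + 0.3333*(-1.019 + 3.0616) = -0.3381
  grad(y) = -1.3813, v = y - alpha*grad = -0.2448
  prox(v) = soft_thresh(-0.2448, 0.1082) = -0.1366
Iteration 3: beta = 0.5, y = -0.1366 + 0.5*(-0.1366 + 1.019) = 0.3046
  grad(y) = 5.0461, v = y - alpha*grad = -0.0365
  prox(v) = soft_thresh(-0.0365, 0.1082) = 0.0
Iteration 4: beta = 0.6, y = 0.0 + 0.6*(0.0 + 0.1366) = 0.082
  grad(y) = 2.8196, v = y - alpha*grad = -0.1086
  prox(v) = soft_thresh(-0.1086, 0.1082) = -0.0005
f(x_4) = 5*(-0.0005)^2 + 2*(-0.0005) + 1.6*|-0.0005| = -0.0002


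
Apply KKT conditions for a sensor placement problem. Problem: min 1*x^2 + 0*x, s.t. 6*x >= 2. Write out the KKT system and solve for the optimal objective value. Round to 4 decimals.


Step 1: Try lambda = 0 (constraint inactive).
x_unc = 0/(2*1) = 0.0
Check: 6*0.0 = 0.0 < 2 -- violated!
Step 2: Constraint must be active: 6*x = 2
x* = 2/6 = 1/3 = 0.3333 (rounded; the exact value 1/3 is used below)
lambda = (2*1*(1/3) + 0)/6 = 0.1111
Step 3: Compute optimal value.
f(x*) = 1*(1/3)^2 + 0*(1/3) = 0.1111


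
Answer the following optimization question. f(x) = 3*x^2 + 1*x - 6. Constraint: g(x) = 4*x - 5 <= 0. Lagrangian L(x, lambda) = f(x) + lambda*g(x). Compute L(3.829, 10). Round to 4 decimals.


Step 1: Evaluate f(x).
f(3.829) = 3*3.829^2 + 1*3.829 - 6 = 41.8127
Step 2: Evaluate g(x).
g(3.829) = 4*3.829 - 5 = 10.316
Step 3: Compute Lagrangian.
L = 41.8127 + 10*10.316 = 144.9727


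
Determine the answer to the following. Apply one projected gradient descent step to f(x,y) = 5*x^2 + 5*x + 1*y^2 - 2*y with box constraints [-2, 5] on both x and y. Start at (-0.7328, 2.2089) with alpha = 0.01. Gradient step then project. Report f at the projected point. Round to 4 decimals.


Step 1: Compute gradient at (-0.7328, 2.2089).
grad_x = 2*5*-0.7328 + 5 = -2.328
grad_y = 2*1*2.2089 - 2 = 2.4178
Step 2: Gradient step.
x_raw = -0.7328 - 0.01*-2.328 = -0.7095
y_raw = 2.2089 - 0.01*2.4178 = 2.1847
Step 3: Project onto [-2, 5].
x_proj = clip(-0.7095) = -0.7095
y_proj = clip(2.1847) = 2.1847
Step 4: Evaluate f.
f(-0.7095, 2.1847) = -0.6269


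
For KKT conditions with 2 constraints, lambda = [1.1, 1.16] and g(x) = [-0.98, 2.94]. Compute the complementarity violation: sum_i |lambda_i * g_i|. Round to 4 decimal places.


KKT complementary slackness check:
lambda_1 * g_1 = 1.1 * -0.98 = -1.078
lambda_2 * g_2 = 1.16 * 2.94 = 3.4104
Total violation = 1.078 + 3.4104 = 4.4884


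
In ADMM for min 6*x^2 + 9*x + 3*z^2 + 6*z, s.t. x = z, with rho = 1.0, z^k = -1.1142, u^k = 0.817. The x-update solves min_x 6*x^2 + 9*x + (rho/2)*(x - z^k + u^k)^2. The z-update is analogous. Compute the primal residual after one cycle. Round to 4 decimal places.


ADMM iteration with rho = 1.0, z^k = -1.1142, u^k = 0.817
Step 1: x-update.
Minimize 6*x^2 + 9*x + (1.0/2)*(x + 1.1142 + 0.817)^2
FOC: (2*6 + 1.0)*x = -9 + 1.0*(-1.1142 - 0.817)
x^{k+1} = -0.8409
Step 2: z-update.
Minimize 3*z^2 + 6*z + (1.0/2)*(-0.8409 - z + 0.817)^2
FOC: (2*3 + 1.0)*z = -6 + 1.0*(-0.8409 + 0.817)
z^{k+1} = -0.8606
Step 3: u-update.
u^{k+1} = 0.817 - 0.8409 + 0.8606 = 0.8367
Step 4: Primal residual = |-0.8409 + 0.8606| = 0.0197


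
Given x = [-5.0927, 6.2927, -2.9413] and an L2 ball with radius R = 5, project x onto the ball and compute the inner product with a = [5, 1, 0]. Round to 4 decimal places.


Step 1: Compute ||x|| (intermediates to 6 decimals).
||x|| = sqrt((-5.0927)^2 + 6.2927^2 + (-2.9413)^2) = 8.613066
Step 2: Project.
Since ||x|| > R, scale = R/||x|| = 5/8.613066 = 0.580513, proj(x) = scale * x
proj(x) = [-2.956379, 3.652994, -1.707463]
Step 3: Dot product.
a^T * proj(x) = 5*(-2.956379) + 1*3.652994 + 0*(-1.707463) = -11.1289


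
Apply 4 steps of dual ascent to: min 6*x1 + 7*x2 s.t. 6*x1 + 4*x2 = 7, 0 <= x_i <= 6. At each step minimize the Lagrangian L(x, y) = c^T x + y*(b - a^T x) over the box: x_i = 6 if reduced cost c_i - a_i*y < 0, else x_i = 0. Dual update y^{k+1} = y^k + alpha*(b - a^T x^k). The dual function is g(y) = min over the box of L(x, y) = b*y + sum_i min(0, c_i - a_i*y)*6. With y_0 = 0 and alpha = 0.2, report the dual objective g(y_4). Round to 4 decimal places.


Dual ascent for LP: min 6*x1 + 7*x2, 6*x1 + 4*x2 = 7, 0 <= x_i <= 6
Step 1: y^k = 0.0, reduced costs: (6.0, 7.0)
  x^k = (0.0, 0.0), subgradient = b - a^T x = 7.0
  y^{k+1} = 0.0 + 0.2*7.0 = 1.4
Step 2: y^k = 1.4, reduced costs: (-2.4, 1.4)
  x^k = (6.0, 0.0), subgradient = b - a^T x = -29.0
  y^{k+1} = 1.4 + 0.2*-29.0 = -4.4
Step 3: y^k = -4.4, reduced costs: (32.4, 24.6)
  x^k = (0.0, 0.0), subgradient = b - a^T x = 7.0
  y^{k+1} = -4.4 + 0.2*7.0 = -3.0
Step 4: y^k = -3.0, reduced costs: (24.0, 19.0)
  x^k = (0.0, 0.0), subgradient = b - a^T x = 7.0
  y^{k+1} = -3.0 + 0.2*7.0 = -1.6
Dual objective at y_4 = -1.6: reduced costs (15.6, 13.4), box minimizer x = (0.0, 0.0)
g(y_4) = b*y + (c1 - a1*y)*x1 + (c2 - a2*y)*x2 = 7*(-1.6) + 15.6*0.0 + 13.4*0.0 = -11.2 + 0.0 + 0.0 = -11.2


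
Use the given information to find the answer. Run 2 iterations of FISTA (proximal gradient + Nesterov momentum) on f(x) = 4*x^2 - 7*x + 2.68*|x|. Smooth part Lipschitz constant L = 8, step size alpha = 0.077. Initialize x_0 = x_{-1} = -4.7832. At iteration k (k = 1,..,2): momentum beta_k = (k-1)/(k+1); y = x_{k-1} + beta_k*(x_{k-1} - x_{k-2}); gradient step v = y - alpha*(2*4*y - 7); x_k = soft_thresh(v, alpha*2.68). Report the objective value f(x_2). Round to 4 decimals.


FISTA on f(x) = 4*x^2 - 7*x + 2.68*|x|
L = 8, alpha = 0.077
Iteration 1: beta = 0.0, y = -4.7832 + 0.0*(-4.7832 + 4.7832) = -4.7832
  grad(y) = -45.2656, v = y - alpha*grad = -1.2977
  prox(v) = soft_thresh(-1.2977, 0.2064) = -1.0914
Iteration 2: beta = 0.3333, y = -1.0914 + 0.3333*(-1.0914 + 4.7832) = 0.1392
  grad(y) = -5.8863, v = y - alpha*grad = 0.5925
  prox(v) = soft_thresh(0.5925, 0.2064) = 0.3861
f(x_2) = 4*0.3861^2 - 7*0.3861 + 2.68*|0.3861| = -1.0717


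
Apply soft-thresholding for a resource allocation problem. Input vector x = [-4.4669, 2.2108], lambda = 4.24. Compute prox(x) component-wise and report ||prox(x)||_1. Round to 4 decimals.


Soft-thresholding with lambda = 4.24:
prox(-4.4669) = sign(-4.4669)*max(|-4.4669| - 4.24, 0) = -0.2269
prox(2.2108) = sign(2.2108)*max(|2.2108| - 4.24, 0) = 0.0
prox(x) = [-0.2269, 0.0]
||prox(x)||_1 = 0.2269 + 0.0 = 0.2269


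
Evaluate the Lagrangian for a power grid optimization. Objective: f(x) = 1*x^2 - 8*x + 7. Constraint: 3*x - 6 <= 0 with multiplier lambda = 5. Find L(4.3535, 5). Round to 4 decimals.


Step 1: Evaluate f(x).
f(4.3535) = 1*4.3535^2 - 8*4.3535 + 7 = -8.875
Step 2: Evaluate g(x).
g(4.3535) = 3*4.3535 - 6 = 7.0605
Step 3: Compute Lagrangian.
L = -8.875 + 5*7.0605 = 26.4275


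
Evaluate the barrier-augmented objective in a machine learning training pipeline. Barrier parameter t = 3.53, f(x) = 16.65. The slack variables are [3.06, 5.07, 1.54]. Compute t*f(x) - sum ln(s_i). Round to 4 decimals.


Step 1: Compute log-barrier.
ln values: [1.1184, 1.6233, 0.4318]
phi = -(1.1184 + 1.6233 + 0.4318) = -3.1735
Step 2: Compute augmented objective.
t*f(x) = 3.53*16.65 = 58.7745
Total = 58.7745 - 3.1735 = 55.601


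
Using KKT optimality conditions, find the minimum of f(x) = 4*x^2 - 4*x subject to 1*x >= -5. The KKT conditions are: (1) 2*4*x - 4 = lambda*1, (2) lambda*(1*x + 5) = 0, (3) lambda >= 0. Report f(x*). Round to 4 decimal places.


Step 1: Try lambda = 0 (constraint inactive).
Stationarity: 2*4*x - 4 = 0
x* = 4/(2*4) = 0.5
Check constraint: 1*0.5 = 0.5 >= -5 -- satisfied.
Step 2: Compute optimal value.
f(x*) = 4*0.5^2 - 4*0.5 = -1.0


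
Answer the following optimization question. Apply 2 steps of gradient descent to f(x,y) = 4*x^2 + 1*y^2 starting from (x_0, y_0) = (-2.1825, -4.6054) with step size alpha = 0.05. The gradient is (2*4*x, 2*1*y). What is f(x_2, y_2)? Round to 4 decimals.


Gradient descent on f(x,y) = 4*x^2 + 1*y^2.
Starting point: (-2.1825, -4.6054), alpha = 0.05
Step 1: grad_x = 2*4*-2.1825 = -17.46, grad_y = 2*1*-4.6054 = -9.2108
  x_1 = -2.1825 - 0.05*-17.46 = -1.3095
  y_1 = -4.6054 - 0.05*-9.2108 = -4.1449
Step 2: grad_x = 2*4*-1.3095 = -10.476, grad_y = 2*1*-4.1449 = -8.2897
  x_2 = -1.3095 - 0.05*-10.476 = -0.7857
  y_2 = -4.1449 - 0.05*-8.2897 = -3.7304
f(-0.7857, -3.7304) = 4*(-0.7857)^2 + 1*(-3.7304)^2 = 16.385


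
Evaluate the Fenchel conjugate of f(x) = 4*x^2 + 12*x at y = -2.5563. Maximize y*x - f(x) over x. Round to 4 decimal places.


f*(y) = sup_x {y*x - a*x^2 - b*x} = sup_x {(y-b)*x - a*x^2}
FOC: (y - b) - 2a*x = 0 => x* = (y - b)/(2a)
x* = (-2.5563 - 12)/(2*4) = -1.8195
f*(-2.5563) = (y-b)^2/(4a) = (-2.5563 - 12)^2/(4*4)
= 211.8859/16 = 13.2429


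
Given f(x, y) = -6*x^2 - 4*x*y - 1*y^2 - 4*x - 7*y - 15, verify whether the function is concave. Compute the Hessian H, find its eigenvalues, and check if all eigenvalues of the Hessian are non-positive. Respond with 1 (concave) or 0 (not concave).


The Hessian of f(x,y) = -6*x^2 - 4*x*y - 1*y^2 - 4*x - 7*y - 15 is:
H = [[-12, -4], [-4, -2]]
Trace = -12 - 2 = -14
Determinant = -12*-2 - (-4)^2 = 8
Discriminant = (-14)^2 - 4*8 = 164.0
Eigenvalues: lambda_1 = -13.4031, lambda_2 = -0.5969
The function is concave.

1


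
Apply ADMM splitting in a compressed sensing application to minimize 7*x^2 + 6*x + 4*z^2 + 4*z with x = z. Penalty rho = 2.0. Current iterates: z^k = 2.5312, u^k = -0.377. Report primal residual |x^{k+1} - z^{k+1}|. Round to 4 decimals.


ADMM iteration with rho = 2.0, z^k = 2.5312, u^k = -0.377
Step 1: x-update.
Minimize 7*x^2 + 6*x + (2.0/2)*(x - 2.5312 - 0.377)^2
FOC: (2*7 + 2.0)*x = -6 + 2.0*(2.5312 + 0.377)
x^{k+1} = -0.0115
Step 2: z-update.
Minimize 4*z^2 + 4*z + (2.0/2)*(-0.0115 - z - 0.377)^2
FOC: (2*4 + 2.0)*z = -4 + 2.0*(-0.0115 - 0.377)
z^{k+1} = -0.4777
Step 3: u-update.
u^{k+1} = -0.377 - 0.0115 + 0.4777 = 0.0892
Step 4: Primal residual = |-0.0115 + 0.4777| = 0.4662


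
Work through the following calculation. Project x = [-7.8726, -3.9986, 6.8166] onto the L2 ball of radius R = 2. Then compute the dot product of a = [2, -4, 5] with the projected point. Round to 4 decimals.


Step 1: Compute ||x|| (intermediates to 6 decimals).
||x|| = sqrt((-7.8726)^2 + (-3.9986)^2 + 6.8166^2) = 11.154939
Step 2: Project.
Since ||x|| > R, scale = R/||x|| = 2/11.154939 = 0.179293, proj(x) = scale * x
proj(x) = [-1.411502, -0.716921, 1.222169]
Step 3: Dot product.
a^T * proj(x) = 2*(-1.411502) - 4*(-0.716921) + 5*1.222169 = 6.1555


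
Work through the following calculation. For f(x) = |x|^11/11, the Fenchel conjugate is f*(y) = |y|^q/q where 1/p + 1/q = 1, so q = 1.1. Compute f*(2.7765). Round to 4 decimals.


The conjugate exponent q satisfies 1/p + 1/q = 1.
p = 11, so q = 11/(11 - 1) = 1.1
|y|^q = 2.7765^1.1 = 3.075
f*(2.7765) = 3.075 / 1.1 = 2.7955


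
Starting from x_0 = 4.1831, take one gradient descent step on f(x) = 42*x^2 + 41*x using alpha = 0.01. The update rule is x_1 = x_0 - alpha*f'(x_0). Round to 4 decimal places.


We compute the gradient at x_0 and apply the update.
f'(x) = 84*x + 41
f'(4.1831) = 84*4.1831 + 41 = 392.3804
x_1 = 4.1831 - 0.01*392.3804 = 0.2593


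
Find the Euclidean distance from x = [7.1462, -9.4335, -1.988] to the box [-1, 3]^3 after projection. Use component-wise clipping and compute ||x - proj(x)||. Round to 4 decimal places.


Project each component onto [-1, 3].
clip(7.1462) = 3.0, clip(-9.4335) = -1.0, clip(-1.988) = -1.0
Projection = [3.0, -1.0, -1.0]
Squared diffs: [17.191, 71.1239, 0.9761]
Distance = sqrt(89.291) = 9.4494


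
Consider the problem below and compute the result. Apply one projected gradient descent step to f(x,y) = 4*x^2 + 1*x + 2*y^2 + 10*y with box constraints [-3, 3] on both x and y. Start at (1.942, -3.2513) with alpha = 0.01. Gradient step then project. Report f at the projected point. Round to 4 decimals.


Step 1: Compute gradient at (1.942, -3.2513).
grad_x = 2*4*1.942 + 1 = 16.536
grad_y = 2*2*-3.2513 + 10 = -3.0052
Step 2: Gradient step.
x_raw = 1.942 - 0.01*16.536 = 1.7766
y_raw = -3.2513 - 0.01*-3.0052 = -3.2212
Step 3: Project onto [-3, 3].
x_proj = clip(1.7766) = 1.7766
y_proj = clip(-3.2212) = -3.0
Step 4: Evaluate f.
f(1.7766, -3.0) = 2.4024


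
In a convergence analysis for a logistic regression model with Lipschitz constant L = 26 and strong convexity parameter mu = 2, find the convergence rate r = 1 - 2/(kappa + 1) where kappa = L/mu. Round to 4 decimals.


Step 1: Compute the condition number.
kappa = L/mu = 26/2 = 13.0
Step 2: Compute the convergence rate.
r = 1 - 2/(kappa + 1) = 1 - 2*mu/(L + mu) = (L - mu)/(L + mu) = 24/28 = 0.8571


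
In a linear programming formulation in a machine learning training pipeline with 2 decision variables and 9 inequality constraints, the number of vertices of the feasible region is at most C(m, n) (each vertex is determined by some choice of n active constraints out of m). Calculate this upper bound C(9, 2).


Each vertex corresponds to some choice of n active constraints out of m, so the number of vertices is at most C(m, n) = m! / (n!(m-n)!).
m = 9, n = 2
Numerator: 9 * 8
Denominator: 2! = 2
C(9, 2) = 36


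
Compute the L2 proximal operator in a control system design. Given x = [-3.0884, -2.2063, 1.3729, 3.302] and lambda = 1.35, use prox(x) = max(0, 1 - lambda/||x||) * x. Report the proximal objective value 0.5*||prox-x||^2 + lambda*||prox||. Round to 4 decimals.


Step 1: Compute ||x||.
||x|| = 5.2148
Step 2: Compute scaling factor.
scale = max(0, 1 - 1.35/5.2148) = 0.7411
Step 3: prox(x) = [-2.2889, -1.6351, 1.0175, 2.4472]
||prox(x)|| = 3.8648
Step 4: Proximal objective.
0.5*||prox-x||^2 = 0.9113
lambda*||prox|| = 5.2175
Total = 6.1287


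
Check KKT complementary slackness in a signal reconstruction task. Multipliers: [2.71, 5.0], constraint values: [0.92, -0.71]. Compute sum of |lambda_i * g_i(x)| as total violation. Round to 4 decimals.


KKT complementary slackness check:
lambda_1 * g_1 = 2.71 * 0.92 = 2.4932
lambda_2 * g_2 = 5.0 * -0.71 = -3.55
Total violation = 2.4932 + 3.55 = 6.0432


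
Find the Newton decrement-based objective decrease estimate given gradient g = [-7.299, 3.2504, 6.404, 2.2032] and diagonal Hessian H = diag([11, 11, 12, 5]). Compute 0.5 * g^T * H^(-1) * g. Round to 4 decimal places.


Step 1: H is diagonal, so H^(-1) * g = [-0.6635, 0.2955, 0.5337, 0.4406].
Step 2: g^T H^(-1) g = sum_i g_i^2 / H_ii
  = (-7.299)^2/11 + (3.2504)^2/11 + (6.404)^2/12 + (2.2032)^2/5
  = 4.8432 + 0.9605 + 3.4176 + 0.9708 = 10.1921
Step 3: Objective decrease = 0.5 * g^T H^(-1) g = 5.0961


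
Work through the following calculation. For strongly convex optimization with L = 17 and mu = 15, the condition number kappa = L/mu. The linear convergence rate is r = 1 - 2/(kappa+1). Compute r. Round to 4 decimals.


Step 1: Compute the condition number.
kappa = L/mu = 17/15 = 1.1333
Step 2: Compute the convergence rate.
r = 1 - 2/(kappa + 1) = 1 - 2*mu/(L + mu) = (L - mu)/(L + mu) = 2/32 = 0.0625


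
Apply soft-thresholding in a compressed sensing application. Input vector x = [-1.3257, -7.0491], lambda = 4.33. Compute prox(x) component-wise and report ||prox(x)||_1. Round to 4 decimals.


Soft-thresholding with lambda = 4.33:
prox(-1.3257) = sign(-1.3257)*max(|-1.3257| - 4.33, 0) = 0.0
prox(-7.0491) = sign(-7.0491)*max(|-7.0491| - 4.33, 0) = -2.7191
prox(x) = [0.0, -2.7191]
||prox(x)||_1 = 0.0 + 2.7191 = 2.7191


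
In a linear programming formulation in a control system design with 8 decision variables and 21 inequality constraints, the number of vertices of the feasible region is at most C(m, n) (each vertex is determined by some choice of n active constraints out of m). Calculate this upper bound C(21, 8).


Each vertex corresponds to some choice of n active constraints out of m, so the number of vertices is at most C(m, n) = m! / (n!(m-n)!).
m = 21, n = 8
Numerator: 21 * 20 * 19 * 18 * 17 * 16 * 15 * 14
Denominator: 8! = 40320
C(21, 8) = 203490


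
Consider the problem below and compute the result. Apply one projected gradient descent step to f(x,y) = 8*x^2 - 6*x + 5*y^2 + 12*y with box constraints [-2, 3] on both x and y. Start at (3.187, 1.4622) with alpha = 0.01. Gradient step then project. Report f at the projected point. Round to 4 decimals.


Step 1: Compute gradient at (3.187, 1.4622).
grad_x = 2*8*3.187 - 6 = 44.992
grad_y = 2*5*1.4622 + 12 = 26.622
Step 2: Gradient step.
x_raw = 3.187 - 0.01*44.992 = 2.7371
y_raw = 1.4622 - 0.01*26.622 = 1.196
Step 3: Project onto [-2, 3].
x_proj = clip(2.7371) = 2.7371
y_proj = clip(1.196) = 1.196
Step 4: Evaluate f.
f(2.7371, 1.196) = 65.014


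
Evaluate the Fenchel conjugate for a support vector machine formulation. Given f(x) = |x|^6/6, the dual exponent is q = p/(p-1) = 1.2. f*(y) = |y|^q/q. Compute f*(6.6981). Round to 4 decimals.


The conjugate exponent q satisfies 1/p + 1/q = 1.
p = 6, so q = 6/(6 - 1) = 1.2
|y|^q = 6.6981^1.2 = 9.7981
f*(6.6981) = 9.7981 / 1.2 = 8.1651


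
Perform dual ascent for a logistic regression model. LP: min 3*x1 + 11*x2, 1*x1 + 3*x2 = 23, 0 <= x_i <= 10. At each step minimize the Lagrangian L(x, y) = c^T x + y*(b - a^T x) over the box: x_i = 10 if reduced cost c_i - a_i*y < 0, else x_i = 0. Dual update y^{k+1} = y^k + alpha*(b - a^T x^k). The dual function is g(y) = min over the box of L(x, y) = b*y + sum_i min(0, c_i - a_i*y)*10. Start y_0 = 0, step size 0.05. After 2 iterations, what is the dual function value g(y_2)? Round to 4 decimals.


Dual ascent for LP: min 3*x1 + 11*x2, 1*x1 + 3*x2 = 23, 0 <= x_i <= 10
Step 1: y^k = 0.0, reduced costs: (3.0, 11.0)
  x^k = (0.0, 0.0), subgradient = b - a^T x = 23.0
  y^{k+1} = 0.0 + 0.05*23.0 = 1.15
Step 2: y^k = 1.15, reduced costs: (1.85, 7.55)
  x^k = (0.0, 0.0), subgradient = b - a^T x = 23.0
  y^{k+1} = 1.15 + 0.05*23.0 = 2.3
Dual objective at y_2 = 2.3: reduced costs (0.7, 4.1), box minimizer x = (0.0, 0.0)
g(y_2) = b*y + (c1 - a1*y)*x1 + (c2 - a2*y)*x2 = 23*2.3 + 0.7*0.0 + 4.1*0.0 = 52.9 + 0.0 + 0.0 = 52.9


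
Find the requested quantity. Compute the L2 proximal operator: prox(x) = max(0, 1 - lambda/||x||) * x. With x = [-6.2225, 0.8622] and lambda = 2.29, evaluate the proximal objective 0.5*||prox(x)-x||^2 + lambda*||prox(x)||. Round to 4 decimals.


Step 1: Compute ||x||.
||x|| = 6.2819
Step 2: Compute scaling factor.
scale = max(0, 1 - 2.29/6.2819) = 0.6355
Step 3: prox(x) = [-3.9542, 0.5479]
||prox(x)|| = 3.9919
Step 4: Proximal objective.
0.5*||prox-x||^2 = 2.6221
lambda*||prox|| = 9.1415
Total = 11.7636


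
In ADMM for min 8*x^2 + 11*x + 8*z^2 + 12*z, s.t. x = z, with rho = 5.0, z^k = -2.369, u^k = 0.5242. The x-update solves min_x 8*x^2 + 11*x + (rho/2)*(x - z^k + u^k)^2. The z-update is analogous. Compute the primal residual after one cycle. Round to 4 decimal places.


ADMM iteration with rho = 5.0, z^k = -2.369, u^k = 0.5242
Step 1: x-update.
Minimize 8*x^2 + 11*x + (5.0/2)*(x + 2.369 + 0.5242)^2
FOC: (2*8 + 5.0)*x = -11 + 5.0*(-2.369 - 0.5242)
x^{k+1} = -1.2127
Step 2: z-update.
Minimize 8*z^2 + 12*z + (5.0/2)*(-1.2127 - z + 0.5242)^2
FOC: (2*8 + 5.0)*z = -12 + 5.0*(-1.2127 + 0.5242)
z^{k+1} = -0.7353
Step 3: u-update.
u^{k+1} = 0.5242 - 1.2127 + 0.7353 = 0.0469
Step 4: Primal residual = |-1.2127 + 0.7353| = 0.4773


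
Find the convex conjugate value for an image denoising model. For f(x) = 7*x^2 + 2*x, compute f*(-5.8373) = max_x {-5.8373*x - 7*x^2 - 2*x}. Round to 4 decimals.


f*(y) = sup_x {y*x - a*x^2 - b*x} = sup_x {(y-b)*x - a*x^2}
FOC: (y - b) - 2a*x = 0 => x* = (y - b)/(2a)
x* = (-5.8373 - 2)/(2*7) = -0.5598
f*(-5.8373) = (y-b)^2/(4a) = (-5.8373 - 2)^2/(4*7)
= 61.4233/28 = 2.1937


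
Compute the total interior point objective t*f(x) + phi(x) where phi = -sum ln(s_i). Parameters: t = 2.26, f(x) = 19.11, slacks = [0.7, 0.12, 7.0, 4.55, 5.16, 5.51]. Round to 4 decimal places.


Step 1: Compute log-barrier.
ln values: [-0.3567, -2.1203, 1.9459, 1.5151, 1.6409, 1.7066]
phi = -(-0.3567 - 2.1203 + 1.9459 + 1.5151 + 1.6409 + 1.7066) = -4.3316
Step 2: Compute augmented objective.
t*f(x) = 2.26*19.11 = 43.1886
Total = 43.1886 - 4.3316 = 38.857


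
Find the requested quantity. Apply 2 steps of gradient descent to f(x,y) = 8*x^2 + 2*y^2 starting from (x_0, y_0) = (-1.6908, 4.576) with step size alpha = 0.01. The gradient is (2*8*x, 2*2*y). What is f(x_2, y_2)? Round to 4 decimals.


Gradient descent on f(x,y) = 8*x^2 + 2*y^2.
Starting point: (-1.6908, 4.576), alpha = 0.01
Step 1: grad_x = 2*8*-1.6908 = -27.0528, grad_y = 2*2*4.576 = 18.304
  x_1 = -1.6908 - 0.01*-27.0528 = -1.4203
  y_1 = 4.576 - 0.01*18.304 = 4.393
Step 2: grad_x = 2*8*-1.4203 = -22.7244, grad_y = 2*2*4.393 = 17.5718
  x_2 = -1.4203 - 0.01*-22.7244 = -1.193
  y_2 = 4.393 - 0.01*17.5718 = 4.2172
f(-1.193, 4.2172) = 8*(-1.193)^2 + 2*4.2172^2 = 46.9568


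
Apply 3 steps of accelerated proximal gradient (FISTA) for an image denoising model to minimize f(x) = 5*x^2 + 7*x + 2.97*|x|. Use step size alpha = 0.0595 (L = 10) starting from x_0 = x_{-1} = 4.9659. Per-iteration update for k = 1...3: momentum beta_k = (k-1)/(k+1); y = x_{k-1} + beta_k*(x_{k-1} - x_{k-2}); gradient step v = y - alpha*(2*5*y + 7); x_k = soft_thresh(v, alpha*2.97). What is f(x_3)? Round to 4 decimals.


FISTA on f(x) = 5*x^2 + 7*x + 2.97*|x|
L = 10, alpha = 0.0595
Iteration 1: beta = 0.0, y = 4.9659 + 0.0*(4.9659 - 4.9659) = 4.9659
  grad(y) = 56.659, v = y - alpha*grad = 1.5947
  prox(v) = soft_thresh(1.5947, 0.1767) = 1.418
Iteration 2: beta = 0.3333, y = 1.418 + 0.3333*(1.418 - 4.9659) = 0.2353
  grad(y) = 9.3533, v = y - alpha*grad = -0.3212
  prox(v) = soft_thresh(-0.3212, 0.1767) = -0.1445
Iteration 3: beta = 0.5, y = -0.1445 + 0.5*(-0.1445 - 1.418) = -0.9257
  grad(y) = -2.257, v = y - alpha*grad = -0.7914
  prox(v) = soft_thresh(-0.7914, 0.1767) = -0.6147
f(x_3) = 5*(-0.6147)^2 + 7*(-0.6147) + 2.97*|-0.6147| = -0.588


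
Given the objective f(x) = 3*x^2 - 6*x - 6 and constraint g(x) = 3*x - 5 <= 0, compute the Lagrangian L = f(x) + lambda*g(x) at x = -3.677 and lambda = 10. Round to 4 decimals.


Step 1: Evaluate f(x).
f(-3.677) = 3*(-3.677)^2 - 6*(-3.677) - 6 = 56.623
Step 2: Evaluate g(x).
g(-3.677) = 3*-3.677 - 5 = -16.031
Step 3: Compute Lagrangian.
L = 56.623 + 10*-16.031 = -103.687


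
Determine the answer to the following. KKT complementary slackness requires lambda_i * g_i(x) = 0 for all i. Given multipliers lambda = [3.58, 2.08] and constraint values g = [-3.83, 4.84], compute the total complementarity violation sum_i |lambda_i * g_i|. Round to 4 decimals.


KKT complementary slackness check:
lambda_1 * g_1 = 3.58 * -3.83 = -13.7114
lambda_2 * g_2 = 2.08 * 4.84 = 10.0672
Total violation = 13.7114 + 10.0672 = 23.7786


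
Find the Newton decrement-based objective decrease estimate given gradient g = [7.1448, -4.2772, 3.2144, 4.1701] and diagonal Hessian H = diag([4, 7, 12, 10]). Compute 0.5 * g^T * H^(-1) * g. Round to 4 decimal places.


Step 1: H is diagonal, so H^(-1) * g = [1.7862, -0.611, 0.2679, 0.417].
Step 2: g^T H^(-1) g = sum_i g_i^2 / H_ii
  = (7.1448)^2/4 + (-4.2772)^2/7 + (3.2144)^2/12 + (4.1701)^2/10
  = 12.762 + 2.6135 + 0.861 + 1.739 = 17.9755
Step 3: Objective decrease = 0.5 * g^T H^(-1) g = 8.9878


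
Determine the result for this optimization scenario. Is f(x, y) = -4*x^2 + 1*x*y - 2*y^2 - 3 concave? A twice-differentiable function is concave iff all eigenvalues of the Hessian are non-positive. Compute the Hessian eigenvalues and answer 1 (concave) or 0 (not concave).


The Hessian of f(x,y) = -4*x^2 + 1*x*y - 2*y^2 - 3 is:
H = [[-8, 1], [1, -4]]
Trace = -8 - 4 = -12
Determinant = -8*-4 - (1)^2 = 31
Discriminant = (-12)^2 - 4*31 = 20.0
Eigenvalues: lambda_1 = -8.2361, lambda_2 = -3.7639
The function is concave.

1


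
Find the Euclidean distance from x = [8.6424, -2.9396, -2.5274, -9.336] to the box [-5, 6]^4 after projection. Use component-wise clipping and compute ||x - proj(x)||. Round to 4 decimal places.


Project each component onto [-5, 6].
clip(8.6424) = 6.0, clip(-2.9396) = -2.9396, clip(-2.5274) = -2.5274, clip(-9.336) = -5.0
Projection = [6.0, -2.9396, -2.5274, -5.0]
Squared diffs: [6.9823, 0.0, 0.0, 18.8009]
Distance = sqrt(25.7832) = 5.0777


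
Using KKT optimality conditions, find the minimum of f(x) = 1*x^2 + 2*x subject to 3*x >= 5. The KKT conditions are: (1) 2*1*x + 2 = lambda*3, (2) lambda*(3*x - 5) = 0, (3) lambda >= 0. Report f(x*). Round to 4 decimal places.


Step 1: Try lambda = 0 (constraint inactive).
x_unc = -2/(2*1) = -1.0
Check: 3*-1.0 = -3.0 < 5 -- violated!
Step 2: Constraint must be active: 3*x = 5
x* = 5/3 = 1.6667 (rounded; the exact value 5/3 is used below)
lambda = (2*1*(5/3) + 2)/3 = 1.7778
Step 3: Compute optimal value.
f(x*) = 1*(5/3)^2 + 2*(5/3) = 6.1111


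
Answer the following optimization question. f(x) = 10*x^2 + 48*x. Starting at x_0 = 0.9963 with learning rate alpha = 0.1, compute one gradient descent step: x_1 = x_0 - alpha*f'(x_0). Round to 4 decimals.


We compute the gradient at x_0 and apply the update.
f'(x) = 20*x + 48
f'(0.9963) = 20*0.9963 + 48 = 67.926
x_1 = 0.9963 - 0.1*67.926 = -5.7963


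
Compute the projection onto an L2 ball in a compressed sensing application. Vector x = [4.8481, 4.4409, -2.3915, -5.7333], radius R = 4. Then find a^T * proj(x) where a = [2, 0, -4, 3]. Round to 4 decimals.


Step 1: Compute ||x|| (intermediates to 6 decimals).
||x|| = sqrt(4.8481^2 + 4.4409^2 + (-2.3915)^2 + (-5.7333)^2) = 9.045201
Step 2: Project.
Since ||x|| > R, scale = R/||x|| = 4/9.045201 = 0.442223, proj(x) = scale * x
proj(x) = [2.143941, 1.963868, -1.057576, -2.535397]
Step 3: Dot product.
a^T * proj(x) = 2*2.143941 + 0*1.963868 - 4*(-1.057576) + 3*(-2.535397) = 0.912


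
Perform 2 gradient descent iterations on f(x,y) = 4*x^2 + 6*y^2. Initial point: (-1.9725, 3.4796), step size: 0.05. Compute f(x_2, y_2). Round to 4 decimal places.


Gradient descent on f(x,y) = 4*x^2 + 6*y^2.
Starting point: (-1.9725, 3.4796), alpha = 0.05
Step 1: grad_x = 2*4*-1.9725 = -15.78, grad_y = 2*6*3.4796 = 41.7552
  x_1 = -1.9725 - 0.05*-15.78 = -1.1835
  y_1 = 3.4796 - 0.05*41.7552 = 1.3918
Step 2: grad_x = 2*4*-1.1835 = -9.468, grad_y = 2*6*1.3918 = 16.7021
  x_2 = -1.1835 - 0.05*-9.468 = -0.7101
  y_2 = 1.3918 - 0.05*16.7021 = 0.5567
f(-0.7101, 0.5567) = 4*(-0.7101)^2 + 6*0.5567^2 = 3.8767


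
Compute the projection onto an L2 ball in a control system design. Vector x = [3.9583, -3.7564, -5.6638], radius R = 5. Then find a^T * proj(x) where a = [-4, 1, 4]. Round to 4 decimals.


Step 1: Compute ||x|| (intermediates to 6 decimals).
||x|| = sqrt(3.9583^2 + (-3.7564)^2 + (-5.6638)^2) = 7.864942
Step 2: Project.
Since ||x|| > R, scale = R/||x|| = 5/7.864942 = 0.635733, proj(x) = scale * x
proj(x) = [2.516422, -2.388067, -3.600665]
Step 3: Dot product.
a^T * proj(x) = -4*2.516422 + 1*(-2.388067) + 4*(-3.600665) = -26.8564


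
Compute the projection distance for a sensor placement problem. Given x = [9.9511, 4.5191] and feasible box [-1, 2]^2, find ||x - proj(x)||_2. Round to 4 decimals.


Project each component onto [-1, 2].
clip(9.9511) = 2.0, clip(4.5191) = 2.0
Projection = [2.0, 2.0]
Squared diffs: [63.22, 6.3459]
Distance = sqrt(69.5659) = 8.3406


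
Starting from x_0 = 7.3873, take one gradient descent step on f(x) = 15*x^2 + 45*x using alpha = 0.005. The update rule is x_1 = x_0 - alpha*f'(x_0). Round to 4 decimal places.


We compute the gradient at x_0 and apply the update.
f'(x) = 30*x + 45
f'(7.3873) = 30*7.3873 + 45 = 266.619
x_1 = 7.3873 - 0.005*266.619 = 6.0542


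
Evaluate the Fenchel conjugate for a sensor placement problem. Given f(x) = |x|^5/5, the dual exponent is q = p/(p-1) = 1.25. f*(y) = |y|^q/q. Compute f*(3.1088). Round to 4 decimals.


The conjugate exponent q satisfies 1/p + 1/q = 1.
p = 5, so q = 5/(5 - 1) = 1.25
|y|^q = 3.1088^1.25 = 4.128
f*(3.1088) = 4.128 / 1.25 = 3.3024


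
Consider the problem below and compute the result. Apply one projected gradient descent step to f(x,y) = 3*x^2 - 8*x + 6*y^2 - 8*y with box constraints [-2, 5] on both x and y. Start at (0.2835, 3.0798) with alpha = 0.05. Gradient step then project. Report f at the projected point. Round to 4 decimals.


Step 1: Compute gradient at (0.2835, 3.0798).
grad_x = 2*3*0.2835 - 8 = -6.299
grad_y = 2*6*3.0798 - 8 = 28.9576
Step 2: Gradient step.
x_raw = 0.2835 - 0.05*-6.299 = 0.5985
y_raw = 3.0798 - 0.05*28.9576 = 1.6319
Step 3: Project onto [-2, 5].
x_proj = clip(0.5985) = 0.5985
y_proj = clip(1.6319) = 1.6319
Step 4: Evaluate f.
f(0.5985, 1.6319) = -0.7896


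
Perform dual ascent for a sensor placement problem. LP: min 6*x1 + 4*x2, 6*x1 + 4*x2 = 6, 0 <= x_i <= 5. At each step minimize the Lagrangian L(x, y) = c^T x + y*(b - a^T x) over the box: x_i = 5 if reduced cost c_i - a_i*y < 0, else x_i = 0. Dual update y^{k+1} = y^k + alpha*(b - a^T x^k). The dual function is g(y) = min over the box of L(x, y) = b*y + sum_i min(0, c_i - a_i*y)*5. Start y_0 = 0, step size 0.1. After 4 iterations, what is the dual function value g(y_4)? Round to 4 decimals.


Dual ascent for LP: min 6*x1 + 4*x2, 6*x1 + 4*x2 = 6, 0 <= x_i <= 5
Step 1: y^k = 0.0, reduced costs: (6.0, 4.0)
  x^k = (0.0, 0.0), subgradient = b - a^T x = 6.0
  y^{k+1} = 0.0 + 0.1*6.0 = 0.6
Step 2: y^k = 0.6, reduced costs: (2.4, 1.6)
  x^k = (0.0, 0.0), subgradient = b - a^T x = 6.0
  y^{k+1} = 0.6 + 0.1*6.0 = 1.2
Step 3: y^k = 1.2, reduced costs: (-1.2, -0.8)
  x^k = (5.0, 5.0), subgradient = b - a^T x = -44.0
  y^{k+1} = 1.2 + 0.1*-44.0 = -3.2
Step 4: y^k = -3.2, reduced costs: (25.2, 16.8)
  x^k = (0.0, 0.0), subgradient = b - a^T x = 6.0
  y^{k+1} = -3.2 + 0.1*6.0 = -2.6
Dual objective at y_4 = -2.6: reduced costs (21.6, 14.4), box minimizer x = (0.0, 0.0)
g(y_4) = b*y + (c1 - a1*y)*x1 + (c2 - a2*y)*x2 = 6*(-2.6) + 21.6*0.0 + 14.4*0.0 = -15.6 + 0.0 + 0.0 = -15.6


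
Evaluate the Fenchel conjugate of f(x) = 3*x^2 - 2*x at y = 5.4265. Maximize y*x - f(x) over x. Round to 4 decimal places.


f*(y) = sup_x {y*x - a*x^2 - b*x} = sup_x {(y-b)*x - a*x^2}
FOC: (y - b) - 2a*x = 0 => x* = (y - b)/(2a)
x* = (5.4265 + 2)/(2*3) = 1.2378
f*(5.4265) = (y-b)^2/(4a) = (5.4265 + 2)^2/(4*3)
= 55.1529/12 = 4.5961


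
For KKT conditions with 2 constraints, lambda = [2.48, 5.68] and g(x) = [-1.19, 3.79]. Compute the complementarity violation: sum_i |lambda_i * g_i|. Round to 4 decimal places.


KKT complementary slackness check:
lambda_1 * g_1 = 2.48 * -1.19 = -2.9512
lambda_2 * g_2 = 5.68 * 3.79 = 21.5272
Total violation = 2.9512 + 21.5272 = 24.4784


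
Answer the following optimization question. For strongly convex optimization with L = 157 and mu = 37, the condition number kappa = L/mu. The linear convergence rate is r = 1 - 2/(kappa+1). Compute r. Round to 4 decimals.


Step 1: Compute the condition number.
kappa = L/mu = 157/37 = 4.2432
Step 2: Compute the convergence rate.
r = 1 - 2/(kappa + 1) = 1 - 2*mu/(L + mu) = (L - mu)/(L + mu) = 120/194 = 0.6186


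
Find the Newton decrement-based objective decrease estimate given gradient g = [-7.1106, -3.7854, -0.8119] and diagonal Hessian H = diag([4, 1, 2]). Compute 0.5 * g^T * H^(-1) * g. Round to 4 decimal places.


Step 1: H is diagonal, so H^(-1) * g = [-1.7777, -3.7854, -0.406].
Step 2: g^T H^(-1) g = sum_i g_i^2 / H_ii
  = (-7.1106)^2/4 + (-3.7854)^2/1 + (-0.8119)^2/2
  = 12.6402 + 14.3293 + 0.3296 = 27.299
Step 3: Objective decrease = 0.5 * g^T H^(-1) g = 13.6495


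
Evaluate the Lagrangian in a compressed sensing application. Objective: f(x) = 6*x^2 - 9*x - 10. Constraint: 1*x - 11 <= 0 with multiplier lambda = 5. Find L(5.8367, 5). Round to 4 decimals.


Step 1: Evaluate f(x).
f(5.8367) = 6*5.8367^2 - 9*5.8367 - 10 = 141.8721
Step 2: Evaluate g(x).
g(5.8367) = 1*5.8367 - 11 = -5.1633
Step 3: Compute Lagrangian.
L = 141.8721 + 5*-5.1633 = 116.0556


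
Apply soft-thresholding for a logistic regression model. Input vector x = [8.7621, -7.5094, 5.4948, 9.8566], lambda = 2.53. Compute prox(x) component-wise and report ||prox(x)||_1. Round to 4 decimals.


Soft-thresholding with lambda = 2.53:
prox(8.7621) = sign(8.7621)*max(|8.7621| - 2.53, 0) = 6.2321
prox(-7.5094) = sign(-7.5094)*max(|-7.5094| - 2.53, 0) = -4.9794
prox(5.4948) = sign(5.4948)*max(|5.4948| - 2.53, 0) = 2.9648
prox(9.8566) = sign(9.8566)*max(|9.8566| - 2.53, 0) = 7.3266
prox(x) = [6.2321, -4.9794, 2.9648, 7.3266]
||prox(x)||_1 = 6.2321 + 4.9794 + 2.9648 + 7.3266 = 21.5029


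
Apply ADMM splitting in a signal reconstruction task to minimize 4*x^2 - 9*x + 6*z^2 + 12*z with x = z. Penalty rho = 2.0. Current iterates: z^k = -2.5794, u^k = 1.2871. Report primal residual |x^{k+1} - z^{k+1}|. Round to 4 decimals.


ADMM iteration with rho = 2.0, z^k = -2.5794, u^k = 1.2871
Step 1: x-update.
Minimize 4*x^2 - 9*x + (2.0/2)*(x + 2.5794 + 1.2871)^2
FOC: (2*4 + 2.0)*x = 9 + 2.0*(-2.5794 - 1.2871)
x^{k+1} = 0.1267
Step 2: z-update.
Minimize 6*z^2 + 12*z + (2.0/2)*(0.1267 - z + 1.2871)^2
FOC: (2*6 + 2.0)*z = -12 + 2.0*(0.1267 + 1.2871)
z^{k+1} = -0.6552
Step 3: u-update.
u^{k+1} = 1.2871 + 0.1267 + 0.6552 = 2.069
Step 4: Primal residual = |0.1267 + 0.6552| = 0.7819


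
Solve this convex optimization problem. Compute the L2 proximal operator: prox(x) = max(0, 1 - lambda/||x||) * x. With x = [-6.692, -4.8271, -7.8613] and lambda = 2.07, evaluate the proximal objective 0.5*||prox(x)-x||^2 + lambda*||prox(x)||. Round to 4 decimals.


Step 1: Compute ||x||.
||x|| = 11.3967
Step 2: Compute scaling factor.
scale = max(0, 1 - 2.07/11.3967) = 0.8184
Step 3: prox(x) = [-5.4765, -3.9503, -6.4334]
||prox(x)|| = 9.3267
Step 4: Proximal objective.
0.5*||prox-x||^2 = 2.1425
lambda*||prox|| = 19.3063
Total = 21.4486


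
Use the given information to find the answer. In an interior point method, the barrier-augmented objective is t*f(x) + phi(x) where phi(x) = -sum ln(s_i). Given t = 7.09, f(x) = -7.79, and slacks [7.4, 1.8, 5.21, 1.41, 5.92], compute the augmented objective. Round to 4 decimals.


Step 1: Compute log-barrier.
ln values: [2.0015, 0.5878, 1.6506, 0.3436, 1.7783]
phi = -(2.0015 + 0.5878 + 1.6506 + 0.3436 + 1.7783) = -6.3618
Step 2: Compute augmented objective.
t*f(x) = 7.09*-7.79 = -55.2311
Total = -55.2311 - 6.3618 = -61.5929


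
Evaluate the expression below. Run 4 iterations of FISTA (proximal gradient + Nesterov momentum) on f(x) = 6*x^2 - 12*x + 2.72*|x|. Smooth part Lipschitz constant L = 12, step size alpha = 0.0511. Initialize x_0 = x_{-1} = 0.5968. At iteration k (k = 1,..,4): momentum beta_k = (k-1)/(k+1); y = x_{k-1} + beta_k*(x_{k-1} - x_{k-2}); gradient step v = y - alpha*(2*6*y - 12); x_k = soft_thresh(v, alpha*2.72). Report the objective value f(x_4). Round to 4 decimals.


FISTA on f(x) = 6*x^2 - 12*x + 2.72*|x|
L = 12, alpha = 0.0511
Iteration 1: beta = 0.0, y = 0.5968 + 0.0*(0.5968 - 0.5968) = 0.5968
  grad(y) = -4.8384, v = y - alpha*grad = 0.844
  prox(v) = soft_thresh(0.844, 0.139) = 0.7051
Iteration 2: beta = 0.3333, y = 0.7051 + 0.3333*(0.7051 - 0.5968) = 0.7411
  grad(y) = -3.1064, v = y - alpha*grad = 0.8999
  prox(v) = soft_thresh(0.8999, 0.139) = 0.7609
Iteration 3: beta = 0.5, y = 0.7609 + 0.5*(0.7609 - 0.7051) = 0.7888
  grad(y) = -2.5345, v = y - alpha*grad = 0.9183
  prox(v) = soft_thresh(0.9183, 0.139) = 0.7793
Iteration 4: beta = 0.6, y = 0.7793 + 0.6*(0.7793 - 0.7609) = 0.7904
  grad(y) = -2.5155, v = y - alpha*grad = 0.9189
  prox(v) = soft_thresh(0.9189, 0.139) = 0.7799
f(x_4) = 6*0.7799^2 - 12*0.7799 + 2.72*|0.7799| = -3.588


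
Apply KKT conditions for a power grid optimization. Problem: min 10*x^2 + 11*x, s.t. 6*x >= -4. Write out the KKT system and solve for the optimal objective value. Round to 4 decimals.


Step 1: Try lambda = 0 (constraint inactive).
Stationarity: 2*10*x + 11 = 0
x* = -11/(2*10) = -0.55
Check constraint: 6*-0.55 = -3.3 >= -4 -- satisfied.
Step 2: Compute optimal value.
f(x*) = 10*(-0.55)^2 + 11*(-0.55) = -3.025


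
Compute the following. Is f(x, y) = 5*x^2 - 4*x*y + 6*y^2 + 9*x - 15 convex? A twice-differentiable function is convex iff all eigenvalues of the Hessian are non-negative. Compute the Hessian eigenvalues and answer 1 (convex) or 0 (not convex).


The Hessian of f(x,y) = 5*x^2 - 4*x*y + 6*y^2 + 9*x - 15 is:
H = [[10, -4], [-4, 12]]
Trace = 10 + 12 = 22
Determinant = 10*12 - (-4)^2 = 104
Discriminant = (22)^2 - 4*104 = 68.0
Eigenvalues: lambda_1 = 6.8769, lambda_2 = 15.1231
The function is convex.

1
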